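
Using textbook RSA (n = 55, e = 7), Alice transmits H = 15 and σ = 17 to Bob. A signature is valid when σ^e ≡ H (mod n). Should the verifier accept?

reject

σ^2 ≡ 17^2 = 289 ≡ 14
σ^4 ≡ 14^2 = 196 ≡ 31
7 = 4 + 2 + 1, so σ^7 ≡ 31·14·17 ≡ 8 (mod 55)
8 ≠ 15, so verification fails.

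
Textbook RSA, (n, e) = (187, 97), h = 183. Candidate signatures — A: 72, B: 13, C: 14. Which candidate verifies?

Candidate A: Squares mod 187: 72^1≡72, 72^2≡135, 72^4≡86, 72^8≡103, 72^16≡137, 72^32≡69, 72^64≡86; 97 = 64 + 32 + 1, so 72^97 ≡ 86·69·72 ≡ 140 (mod 187)
Candidate B: Squares mod 187: 13^1≡13, 13^2≡169, 13^4≡137, 13^8≡69, 13^16≡86, 13^32≡103, 13^64≡137; 97 = 64 + 32 + 1, so 13^97 ≡ 137·103·13 ≡ 183 (mod 187)
  → matches h = 183
Candidate C: Squares mod 187: 14^1≡14, 14^2≡9, 14^4≡81, 14^8≡16, 14^16≡69, 14^32≡86, 14^64≡103; 97 = 64 + 32 + 1, so 14^97 ≡ 103·86·14 ≡ 31 (mod 187)

B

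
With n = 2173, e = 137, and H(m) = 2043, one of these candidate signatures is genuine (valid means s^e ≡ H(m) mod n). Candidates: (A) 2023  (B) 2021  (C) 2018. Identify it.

B

Candidate A: Squares mod 2173: 2023^1≡2023, 2023^2≡770, 2023^4≡1844, 2023^8≡1764, 2023^16≡2133, 2023^32≡1600, 2023^64≡206, 2023^128≡1149; 137 = 128 + 8 + 1, so 2023^137 ≡ 1149·1764·2023 ≡ 1203 (mod 2173)
Candidate B: Squares mod 2173: 2021^1≡2021, 2021^2≡1374, 2021^4≡1712, 2021^8≡1740, 2021^16≡611, 2021^32≡1738, 2021^64≡174, 2021^128≡2027; 137 = 128 + 8 + 1, so 2021^137 ≡ 2027·1740·2021 ≡ 2043 (mod 2173)
  → matches H(m) = 2043
Candidate C: Squares mod 2173: 2018^1≡2018, 2018^2≡122, 2018^4≡1846, 2018^8≡452, 2018^16≡42, 2018^32≡1764, 2018^64≡2133, 2018^128≡1600; 137 = 128 + 8 + 1, so 2018^137 ≡ 1600·452·2018 ≡ 378 (mod 2173)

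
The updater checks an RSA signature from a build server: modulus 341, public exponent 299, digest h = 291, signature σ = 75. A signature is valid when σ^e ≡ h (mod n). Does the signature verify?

verifies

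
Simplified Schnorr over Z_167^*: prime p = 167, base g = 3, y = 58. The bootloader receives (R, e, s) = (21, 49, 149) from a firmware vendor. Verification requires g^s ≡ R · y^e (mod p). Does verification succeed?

fails

g^s mod p:
3^2 = 9
3^4 ≡ 9^2 = 81
3^8 ≡ 81^2 = 6561 ≡ 48
3^16 ≡ 48^2 = 2304 ≡ 133
3^32 ≡ 133^2 = 17689 ≡ 154
3^64 ≡ 154^2 = 23716 ≡ 2
3^128 ≡ 2^2 = 4
149 = 128 + 16 + 4 + 1, so 3^149 ≡ 4·133·81·3 ≡ 18 (mod 167)
R · y^e mod p:
58^2 = 3364 ≡ 24
58^4 ≡ 24^2 = 576 ≡ 75
58^8 ≡ 75^2 = 5625 ≡ 114
58^16 ≡ 114^2 = 12996 ≡ 137
58^32 ≡ 137^2 = 18769 ≡ 65
49 = 32 + 16 + 1, so 58^49 ≡ 65·137·58 ≡ 126 (mod 167)
21·126 = 2646 ≡ 141 (mod 167)
18 ≠ 141; the check fails.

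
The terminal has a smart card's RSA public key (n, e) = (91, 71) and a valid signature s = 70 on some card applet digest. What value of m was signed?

21

s^2 ≡ 70^2 = 4900 ≡ 77
s^4 ≡ 77^2 = 5929 ≡ 14
s^8 ≡ 14^2 = 196 ≡ 14
s^16 ≡ 14^2 = 196 ≡ 14
s^32 ≡ 14^2 = 196 ≡ 14
s^64 ≡ 14^2 = 196 ≡ 14
71 = 64 + 4 + 2 + 1, so s^71 ≡ 14·14·77·70 ≡ 21 (mod 91)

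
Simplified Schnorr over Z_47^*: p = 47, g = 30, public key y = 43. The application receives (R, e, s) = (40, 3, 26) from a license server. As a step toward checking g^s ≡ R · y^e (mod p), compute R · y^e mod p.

25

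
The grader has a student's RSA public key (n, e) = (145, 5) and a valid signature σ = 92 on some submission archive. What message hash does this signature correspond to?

σ^2 ≡ 92^2 = 8464 ≡ 54
σ^4 ≡ 54^2 = 2916 ≡ 16
5 = 4 + 1, so σ^5 ≡ 16·92 ≡ 22 (mod 145)

22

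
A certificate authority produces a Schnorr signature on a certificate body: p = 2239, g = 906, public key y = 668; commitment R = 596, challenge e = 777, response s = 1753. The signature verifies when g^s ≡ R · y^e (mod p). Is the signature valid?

valid

g^s mod p:
906^2 = 820836 ≡ 1362
906^4 ≡ 1362^2 = 1855044 ≡ 1152
906^8 ≡ 1152^2 = 1327104 ≡ 1616
906^16 ≡ 1616^2 = 2611456 ≡ 782
906^32 ≡ 782^2 = 611524 ≡ 277
906^64 ≡ 277^2 = 76729 ≡ 603
906^128 ≡ 603^2 = 363609 ≡ 891
906^256 ≡ 891^2 = 793881 ≡ 1275
906^512 ≡ 1275^2 = 1625625 ≡ 111
906^1024 ≡ 111^2 = 12321 ≡ 1126
1753 = 1024 + 512 + 128 + 64 + 16 + 8 + 1, so 906^1753 ≡ 1126·111·891·603·782·1616·906 ≡ 1347 (mod 2239)
R · y^e mod p:
668^2 = 446224 ≡ 663
668^4 ≡ 663^2 = 439569 ≡ 725
668^8 ≡ 725^2 = 525625 ≡ 1699
668^16 ≡ 1699^2 = 2886601 ≡ 530
668^32 ≡ 530^2 = 280900 ≡ 1025
668^64 ≡ 1025^2 = 1050625 ≡ 534
668^128 ≡ 534^2 = 285156 ≡ 803
668^256 ≡ 803^2 = 644809 ≡ 2216
668^512 ≡ 2216^2 = 4910656 ≡ 529
777 = 512 + 256 + 8 + 1, so 668^777 ≡ 529·2216·1699·668 ≡ 1396 (mod 2239)
596·1396 = 832016 ≡ 1347 (mod 2239)
1347 ≡ 1347 (mod 2239); signature holds.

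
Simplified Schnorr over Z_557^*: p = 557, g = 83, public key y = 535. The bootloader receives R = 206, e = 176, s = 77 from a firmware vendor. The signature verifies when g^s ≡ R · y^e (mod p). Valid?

yes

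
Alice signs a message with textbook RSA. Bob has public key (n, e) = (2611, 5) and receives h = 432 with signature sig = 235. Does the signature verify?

does not verify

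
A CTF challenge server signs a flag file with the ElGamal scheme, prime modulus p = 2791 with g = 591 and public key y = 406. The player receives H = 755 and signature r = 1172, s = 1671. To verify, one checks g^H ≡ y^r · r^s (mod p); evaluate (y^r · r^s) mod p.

406^2 = 164836 ≡ 167
406^4 ≡ 167^2 = 27889 ≡ 2770
406^8 ≡ 2770^2 = 7672900 ≡ 441
406^16 ≡ 441^2 = 194481 ≡ 1902
406^32 ≡ 1902^2 = 3617604 ≡ 468
406^64 ≡ 468^2 = 219024 ≡ 1326
406^128 ≡ 1326^2 = 1758276 ≡ 2737
406^256 ≡ 2737^2 = 7491169 ≡ 125
406^512 ≡ 125^2 = 15625 ≡ 1670
406^1024 ≡ 1670^2 = 2788900 ≡ 691
1172 = 1024 + 128 + 16 + 4, so 406^1172 ≡ 691·2737·1902·2770 ≡ 1788 (mod 2791)
1172^2 = 1373584 ≡ 412
1172^4 ≡ 412^2 = 169744 ≡ 2284
1172^8 ≡ 2284^2 = 5216656 ≡ 277
1172^16 ≡ 277^2 = 76729 ≡ 1372
1172^32 ≡ 1372^2 = 1882384 ≡ 1250
1172^64 ≡ 1250^2 = 1562500 ≡ 2331
1172^128 ≡ 2331^2 = 5433561 ≡ 2275
1172^256 ≡ 2275^2 = 5175625 ≡ 1111
1172^512 ≡ 1111^2 = 1234321 ≡ 699
1172^1024 ≡ 699^2 = 488601 ≡ 176
1671 = 1024 + 512 + 128 + 4 + 2 + 1, so 1172^1671 ≡ 176·699·2275·2284·412·1172 ≡ 2099 (mod 2791)
y^r · r^s ≡ 1788·2099 = 3753012 ≡ 1908 (mod 2791)

1908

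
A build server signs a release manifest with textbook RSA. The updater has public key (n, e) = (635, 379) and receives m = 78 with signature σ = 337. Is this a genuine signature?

Squares mod 635: σ^1≡337, σ^2≡539, σ^4≡326, σ^8≡231, σ^16≡21, σ^32≡441, σ^64≡171, σ^128≡31, σ^256≡326
379 = 256 + 64 + 32 + 16 + 8 + 2 + 1, so σ^379 ≡ 326·171·441·21·231·539·337 ≡ 83 (mod 635)
The recovered value 83 does not match the digest 78.

forged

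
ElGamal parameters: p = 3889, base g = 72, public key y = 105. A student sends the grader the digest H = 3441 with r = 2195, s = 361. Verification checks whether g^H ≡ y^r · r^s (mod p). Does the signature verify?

Left side g^H mod p:
72^3441 mod 3889 = 3784
Right side y^r · r^s mod p:
105^2195 mod 3889 = 3871
2195^361 mod 3889 = 24
3871·24 = 92904 ≡ 3457 (mod 3889)
3784 ≠ 3457, so verification fails.

does not verify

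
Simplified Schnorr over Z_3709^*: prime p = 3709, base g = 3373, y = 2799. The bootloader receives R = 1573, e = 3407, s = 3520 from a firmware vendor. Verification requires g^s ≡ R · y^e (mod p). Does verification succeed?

g^s mod p:
3373^2 = 11377129 ≡ 1626
3373^4 ≡ 1626^2 = 2643876 ≡ 3068
3373^8 ≡ 3068^2 = 9412624 ≡ 2891
3373^16 ≡ 2891^2 = 8357881 ≡ 1504
3373^32 ≡ 1504^2 = 2262016 ≡ 3235
3373^64 ≡ 3235^2 = 10465225 ≡ 2136
3373^128 ≡ 2136^2 = 4562496 ≡ 426
3373^256 ≡ 426^2 = 181476 ≡ 3444
3373^512 ≡ 3444^2 = 11861136 ≡ 3463
3373^1024 ≡ 3463^2 = 11992369 ≡ 1172
3373^2048 ≡ 1172^2 = 1373584 ≡ 1254
3520 = 2048 + 1024 + 256 + 128 + 64, so 3373^3520 ≡ 1254·1172·3444·426·2136 ≡ 352 (mod 3709)
R · y^e mod p:
2799^2 = 7834401 ≡ 993
2799^4 ≡ 993^2 = 986049 ≡ 3164
2799^8 ≡ 3164^2 = 10010896 ≡ 305
2799^16 ≡ 305^2 = 93025 ≡ 300
2799^32 ≡ 300^2 = 90000 ≡ 984
2799^64 ≡ 984^2 = 968256 ≡ 207
2799^128 ≡ 207^2 = 42849 ≡ 2050
2799^256 ≡ 2050^2 = 4202500 ≡ 203
2799^512 ≡ 203^2 = 41209 ≡ 410
2799^1024 ≡ 410^2 = 168100 ≡ 1195
2799^2048 ≡ 1195^2 = 1428025 ≡ 60
3407 = 2048 + 1024 + 256 + 64 + 8 + 4 + 2 + 1, so 2799^3407 ≡ 60·1195·203·207·305·3164·993·2799 ≡ 305 (mod 3709)
1573·305 = 479765 ≡ 1304 (mod 3709)
352 ≠ 1304; the check fails.

fails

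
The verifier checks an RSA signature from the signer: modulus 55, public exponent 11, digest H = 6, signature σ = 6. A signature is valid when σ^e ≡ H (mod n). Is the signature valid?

valid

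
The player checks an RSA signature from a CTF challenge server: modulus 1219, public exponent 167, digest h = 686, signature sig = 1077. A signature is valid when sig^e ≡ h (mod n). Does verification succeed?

fails

sig^2 ≡ 1077^2 = 1159929 ≡ 660
sig^4 ≡ 660^2 = 435600 ≡ 417
sig^8 ≡ 417^2 = 173889 ≡ 791
sig^16 ≡ 791^2 = 625681 ≡ 334
sig^32 ≡ 334^2 = 111556 ≡ 627
sig^64 ≡ 627^2 = 393129 ≡ 611
sig^128 ≡ 611^2 = 373321 ≡ 307
167 = 128 + 32 + 4 + 2 + 1, so sig^167 ≡ 307·627·417·660·1077 ≡ 329 (mod 1219)
The recovered value 329 does not match the digest 686.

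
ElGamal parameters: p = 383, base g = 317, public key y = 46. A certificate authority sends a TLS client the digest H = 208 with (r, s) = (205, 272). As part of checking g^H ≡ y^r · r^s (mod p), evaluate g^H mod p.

Squares mod 383: 317^1≡317, 317^2≡143, 317^4≡150, 317^8≡286, 317^16≡217, 317^32≡363, 317^64≡17, 317^128≡289
208 = 128 + 64 + 16, so 317^208 ≡ 289·17·217 ≡ 232 (mod 383)

232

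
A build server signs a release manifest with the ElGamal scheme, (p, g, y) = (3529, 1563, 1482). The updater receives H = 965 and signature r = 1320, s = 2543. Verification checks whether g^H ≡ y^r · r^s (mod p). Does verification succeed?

Left side g^H mod p:
1563^2 = 2442969 ≡ 901
1563^4 ≡ 901^2 = 811801 ≡ 131
1563^8 ≡ 131^2 = 17161 ≡ 3045
1563^16 ≡ 3045^2 = 9272025 ≡ 1342
1563^32 ≡ 1342^2 = 1800964 ≡ 1174
1563^64 ≡ 1174^2 = 1378276 ≡ 1966
1563^128 ≡ 1966^2 = 3865156 ≡ 901
1563^256 ≡ 901^2 = 811801 ≡ 131
1563^512 ≡ 131^2 = 17161 ≡ 3045
965 = 512 + 256 + 128 + 64 + 4 + 1, so 1563^965 ≡ 3045·131·901·1966·131·1563 ≡ 648 (mod 3529)
Right side y^r · r^s mod p:
1482^2 = 2196324 ≡ 1286
1482^4 ≡ 1286^2 = 1653796 ≡ 2224
1482^8 ≡ 2224^2 = 4946176 ≡ 2047
1482^16 ≡ 2047^2 = 4190209 ≡ 1286
1482^32 ≡ 1286^2 = 1653796 ≡ 2224
1482^64 ≡ 2224^2 = 4946176 ≡ 2047
1482^128 ≡ 2047^2 = 4190209 ≡ 1286
1482^256 ≡ 1286^2 = 1653796 ≡ 2224
1482^512 ≡ 2224^2 = 4946176 ≡ 2047
1482^1024 ≡ 2047^2 = 4190209 ≡ 1286
1320 = 1024 + 256 + 32 + 8, so 1482^1320 ≡ 1286·2224·2224·2047 ≡ 2224 (mod 3529)
1320^2 = 1742400 ≡ 2603
1320^4 ≡ 2603^2 = 6775609 ≡ 3458
1320^8 ≡ 3458^2 = 11957764 ≡ 1512
1320^16 ≡ 1512^2 = 2286144 ≡ 2881
1320^32 ≡ 2881^2 = 8300161 ≡ 3482
1320^64 ≡ 3482^2 = 12124324 ≡ 2209
1320^128 ≡ 2209^2 = 4879681 ≡ 2603
1320^256 ≡ 2603^2 = 6775609 ≡ 3458
1320^512 ≡ 3458^2 = 11957764 ≡ 1512
1320^1024 ≡ 1512^2 = 2286144 ≡ 2881
1320^2048 ≡ 2881^2 = 8300161 ≡ 3482
2543 = 2048 + 256 + 128 + 64 + 32 + 8 + 4 + 2 + 1, so 1320^2543 ≡ 3482·3458·2603·2209·3482·1512·3458·2603·1320 ≡ 926 (mod 3529)
2224·926 = 2059424 ≡ 2017 (mod 3529)
648 ≠ 2017, so verification fails.

fails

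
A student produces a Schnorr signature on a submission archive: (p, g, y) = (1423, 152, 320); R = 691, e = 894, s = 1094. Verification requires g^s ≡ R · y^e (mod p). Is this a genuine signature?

genuine

g^s mod p:
Squares mod 1423: 152^1≡152, 152^2≡336, 152^4≡479, 152^8≡338, 152^16≡404, 152^32≡994, 152^64≡474, 152^128≡1265, 152^256≡773, 152^512≡1292, 152^1024≡85
1094 = 1024 + 64 + 4 + 2, so 152^1094 ≡ 85·474·479·336 ≡ 635 (mod 1423)
R · y^e mod p:
Squares mod 1423: 320^1≡320, 320^2≡1367, 320^4≡290, 320^8≡143, 320^16≡527, 320^32≡244, 320^64≡1193, 320^128≡249, 320^256≡812, 320^512≡495
894 = 512 + 256 + 64 + 32 + 16 + 8 + 4 + 2, so 320^894 ≡ 495·812·1193·244·527·143·290·1367 ≡ 802 (mod 1423)
691·802 = 554182 ≡ 635 (mod 1423)
635 ≡ 635 (mod 1423); signature holds.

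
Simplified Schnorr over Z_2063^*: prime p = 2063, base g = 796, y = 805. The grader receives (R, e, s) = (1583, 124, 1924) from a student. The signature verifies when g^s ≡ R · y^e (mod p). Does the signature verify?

verifies

g^s mod p:
Squares mod 2063: 796^1≡796, 796^2≡275, 796^4≡1357, 796^8≡1253, 796^16≡66, 796^32≡230, 796^64≡1325, 796^128≡12, 796^256≡144, 796^512≡106, 796^1024≡921
1924 = 1024 + 512 + 256 + 128 + 4, so 796^1924 ≡ 921·106·144·12·1357 ≡ 156 (mod 2063)
R · y^e mod p:
Squares mod 2063: 805^1≡805, 805^2≡243, 805^4≡1285, 805^8≡825, 805^16≡1898, 805^32≡406, 805^64≡1859
124 = 64 + 32 + 16 + 8 + 4, so 805^124 ≡ 1859·406·1898·825·1285 ≡ 567 (mod 2063)
1583·567 = 897561 ≡ 156 (mod 2063)
156 ≡ 156 (mod 2063); signature holds.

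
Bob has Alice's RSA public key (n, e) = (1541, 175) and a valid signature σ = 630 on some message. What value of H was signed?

340

σ^175 mod 1541 = 340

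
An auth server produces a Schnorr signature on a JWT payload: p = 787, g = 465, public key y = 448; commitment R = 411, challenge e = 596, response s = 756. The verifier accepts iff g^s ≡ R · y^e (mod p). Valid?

yes

g^s mod p:
Squares mod 787: 465^1≡465, 465^2≡587, 465^4≡650, 465^8≡668, 465^16≡782, 465^32≡25, 465^64≡625, 465^128≡273, 465^256≡551, 465^512≡606
756 = 512 + 128 + 64 + 32 + 16 + 4, so 465^756 ≡ 606·273·625·25·782·650 ≡ 779 (mod 787)
R · y^e mod p:
Squares mod 787: 448^1≡448, 448^2≡19, 448^4≡361, 448^8≡466, 448^16≡731, 448^32≡775, 448^64≡144, 448^128≡274, 448^256≡311, 448^512≡707
596 = 512 + 64 + 16 + 4, so 448^596 ≡ 707·144·731·361 ≡ 67 (mod 787)
411·67 = 27537 ≡ 779 (mod 787)
779 ≡ 779 (mod 787); signature holds.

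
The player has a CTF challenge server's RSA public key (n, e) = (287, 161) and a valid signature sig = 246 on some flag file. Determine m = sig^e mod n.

sig^2 ≡ 246^2 = 60516 ≡ 246
sig^4 ≡ 246^2 = 60516 ≡ 246
sig^8 ≡ 246^2 = 60516 ≡ 246
sig^16 ≡ 246^2 = 60516 ≡ 246
sig^32 ≡ 246^2 = 60516 ≡ 246
sig^64 ≡ 246^2 = 60516 ≡ 246
sig^128 ≡ 246^2 = 60516 ≡ 246
161 = 128 + 32 + 1, so sig^161 ≡ 246·246·246 ≡ 246 (mod 287)

246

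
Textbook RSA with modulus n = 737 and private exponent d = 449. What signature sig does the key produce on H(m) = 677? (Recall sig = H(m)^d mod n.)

519

Squares mod 737: (H(m))^1≡677, (H(m))^2≡652, (H(m))^4≡592, (H(m))^8≡389, (H(m))^16≡236, (H(m))^32≡421, (H(m))^64≡361, (H(m))^128≡609, (H(m))^256≡170
449 = 256 + 128 + 64 + 1, so (H(m))^449 ≡ 170·609·361·677 ≡ 519 (mod 737)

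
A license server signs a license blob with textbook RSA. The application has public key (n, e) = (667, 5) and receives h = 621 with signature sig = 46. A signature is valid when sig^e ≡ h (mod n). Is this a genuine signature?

forged

Squares mod 667: sig^1≡46, sig^2≡115, sig^4≡552
5 = 4 + 1, so sig^5 ≡ 552·46 ≡ 46 (mod 667)
The recovered value 46 does not match the digest 621.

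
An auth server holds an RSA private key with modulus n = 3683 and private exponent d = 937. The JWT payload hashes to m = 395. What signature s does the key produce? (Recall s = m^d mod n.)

m^937 mod 3683 = 2850

2850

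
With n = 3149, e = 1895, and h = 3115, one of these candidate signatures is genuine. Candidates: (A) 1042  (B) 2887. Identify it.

Candidate A: Squares mod 3149: 1042^1≡1042, 1042^2≡2508, 1042^4≡1511, 1042^8≡96, 1042^16≡2918, 1042^32≡2977, 1042^64≡1243, 1042^128≡2039, 1042^256≡841, 1042^512≡1905, 1042^1024≡1377; 1895 = 1024 + 512 + 256 + 64 + 32 + 4 + 2 + 1, so 1042^1895 ≡ 1377·1905·841·1243·2977·1511·2508·1042 ≡ 2977 (mod 3149)
Candidate B: Squares mod 3149: 2887^1≡2887, 2887^2≡2515, 2887^4≡2033, 2887^8≡1601, 2887^16≡3064, 2887^32≡927, 2887^64≡2801, 2887^128≡1442, 2887^256≡1024, 2887^512≡3108, 2887^1024≡1681; 1895 = 1024 + 512 + 256 + 64 + 32 + 4 + 2 + 1, so 2887^1895 ≡ 1681·3108·1024·2801·927·2033·2515·2887 ≡ 3115 (mod 3149)
  → matches h = 3115

B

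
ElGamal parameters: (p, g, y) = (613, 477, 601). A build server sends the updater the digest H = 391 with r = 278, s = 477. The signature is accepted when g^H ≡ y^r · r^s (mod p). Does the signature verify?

verifies

Left side g^H mod p:
477^2 = 227529 ≡ 106
477^4 ≡ 106^2 = 11236 ≡ 202
477^8 ≡ 202^2 = 40804 ≡ 346
477^16 ≡ 346^2 = 119716 ≡ 181
477^32 ≡ 181^2 = 32761 ≡ 272
477^64 ≡ 272^2 = 73984 ≡ 424
477^128 ≡ 424^2 = 179776 ≡ 167
477^256 ≡ 167^2 = 27889 ≡ 304
391 = 256 + 128 + 4 + 2 + 1, so 477^391 ≡ 304·167·202·106·477 ≡ 39 (mod 613)
Right side y^r · r^s mod p:
601^2 = 361201 ≡ 144
601^4 ≡ 144^2 = 20736 ≡ 507
601^8 ≡ 507^2 = 257049 ≡ 202
601^16 ≡ 202^2 = 40804 ≡ 346
601^32 ≡ 346^2 = 119716 ≡ 181
601^64 ≡ 181^2 = 32761 ≡ 272
601^128 ≡ 272^2 = 73984 ≡ 424
601^256 ≡ 424^2 = 179776 ≡ 167
278 = 256 + 16 + 4 + 2, so 601^278 ≡ 167·346·507·144 ≡ 565 (mod 613)
278^2 = 77284 ≡ 46
278^4 ≡ 46^2 = 2116 ≡ 277
278^8 ≡ 277^2 = 76729 ≡ 104
278^16 ≡ 104^2 = 10816 ≡ 395
278^32 ≡ 395^2 = 156025 ≡ 323
278^64 ≡ 323^2 = 104329 ≡ 119
278^128 ≡ 119^2 = 14161 ≡ 62
278^256 ≡ 62^2 = 3844 ≡ 166
477 = 256 + 128 + 64 + 16 + 8 + 4 + 1, so 278^477 ≡ 166·62·119·395·104·277·278 ≡ 344 (mod 613)
565·344 = 194360 ≡ 39 (mod 613)
39 ≡ 39 (mod 613), so the signature is genuine.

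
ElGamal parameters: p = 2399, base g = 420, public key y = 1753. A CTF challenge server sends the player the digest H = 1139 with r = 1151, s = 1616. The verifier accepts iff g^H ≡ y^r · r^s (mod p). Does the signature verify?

Left side g^H mod p:
Squares mod 2399: 420^1≡420, 420^2≡1273, 420^4≡1204, 420^8≡620, 420^16≡560, 420^32≡1730, 420^64≡1347, 420^128≡765, 420^256≡2268, 420^512≡368, 420^1024≡1080
1139 = 1024 + 64 + 32 + 16 + 2 + 1, so 420^1139 ≡ 1080·1347·1730·560·1273·420 ≡ 1659 (mod 2399)
Right side y^r · r^s mod p:
Squares mod 2399: 1753^1≡1753, 1753^2≡2289, 1753^4≡105, 1753^8≡1429, 1753^16≡492, 1753^32≡2164, 1753^64≡48, 1753^128≡2304, 1753^256≡1828, 1753^512≡2176, 1753^1024≡1749
1151 = 1024 + 64 + 32 + 16 + 8 + 4 + 2 + 1, so 1753^1151 ≡ 1749·48·2164·492·1429·105·2289·1753 ≡ 610 (mod 2399)
Squares mod 2399: 1151^1≡1151, 1151^2≡553, 1151^4≡1136, 1151^8≡2233, 1151^16≡1167, 1151^32≡1656, 1151^64≡279, 1151^128≡1073, 1151^256≡2208, 1151^512≡496, 1151^1024≡1318
1616 = 1024 + 512 + 64 + 16, so 1151^1616 ≡ 1318·496·279·1167 ≡ 864 (mod 2399)
610·864 = 527040 ≡ 1659 (mod 2399)
1659 ≡ 1659 (mod 2399), so the signature is genuine.

verifies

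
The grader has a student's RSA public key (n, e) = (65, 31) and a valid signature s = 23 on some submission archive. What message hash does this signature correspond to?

62

s^2 ≡ 23^2 = 529 ≡ 9
s^4 ≡ 9^2 = 81 ≡ 16
s^8 ≡ 16^2 = 256 ≡ 61
s^16 ≡ 61^2 = 3721 ≡ 16
31 = 16 + 8 + 4 + 2 + 1, so s^31 ≡ 16·61·16·9·23 ≡ 62 (mod 65)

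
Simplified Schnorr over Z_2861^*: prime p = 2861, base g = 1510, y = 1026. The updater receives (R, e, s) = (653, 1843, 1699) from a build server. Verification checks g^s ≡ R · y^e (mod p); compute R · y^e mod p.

453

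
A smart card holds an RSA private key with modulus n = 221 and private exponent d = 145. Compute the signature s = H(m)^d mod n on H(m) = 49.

49

(H(m))^2 ≡ 49^2 = 2401 ≡ 191
(H(m))^4 ≡ 191^2 = 36481 ≡ 16
(H(m))^8 ≡ 16^2 = 256 ≡ 35
(H(m))^16 ≡ 35^2 = 1225 ≡ 120
(H(m))^32 ≡ 120^2 = 14400 ≡ 35
(H(m))^64 ≡ 35^2 = 1225 ≡ 120
(H(m))^128 ≡ 120^2 = 14400 ≡ 35
145 = 128 + 16 + 1, so (H(m))^145 ≡ 35·120·49 ≡ 49 (mod 221)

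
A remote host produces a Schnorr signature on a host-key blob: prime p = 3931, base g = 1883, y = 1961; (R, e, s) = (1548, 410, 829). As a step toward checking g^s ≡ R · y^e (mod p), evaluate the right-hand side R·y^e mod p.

3091

1961^2 = 3845521 ≡ 1003
1961^4 ≡ 1003^2 = 1006009 ≡ 3604
1961^8 ≡ 3604^2 = 12988816 ≡ 792
1961^16 ≡ 792^2 = 627264 ≡ 2235
1961^32 ≡ 2235^2 = 4995225 ≡ 2855
1961^64 ≡ 2855^2 = 8151025 ≡ 2062
1961^128 ≡ 2062^2 = 4251844 ≡ 2433
1961^256 ≡ 2433^2 = 5919489 ≡ 3334
410 = 256 + 128 + 16 + 8 + 2, so 1961^410 ≡ 3334·2433·2235·792·1003 ≡ 3321 (mod 3931)
R · y^e ≡ 1548·3321 = 5140908 ≡ 3091 (mod 3931)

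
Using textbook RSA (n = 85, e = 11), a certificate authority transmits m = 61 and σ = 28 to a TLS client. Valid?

no

σ^2 ≡ 28^2 = 784 ≡ 19
σ^4 ≡ 19^2 = 361 ≡ 21
σ^8 ≡ 21^2 = 441 ≡ 16
11 = 8 + 2 + 1, so σ^11 ≡ 16·19·28 ≡ 12 (mod 85)
σ^11 mod 85 = 12, but m = 61.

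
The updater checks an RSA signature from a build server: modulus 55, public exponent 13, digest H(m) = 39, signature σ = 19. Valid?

yes

σ^2 ≡ 19^2 = 361 ≡ 31
σ^4 ≡ 31^2 = 961 ≡ 26
σ^8 ≡ 26^2 = 676 ≡ 16
13 = 8 + 4 + 1, so σ^13 ≡ 16·26·19 ≡ 39 (mod 55)
σ^13 mod 55 = 39 matches H(m).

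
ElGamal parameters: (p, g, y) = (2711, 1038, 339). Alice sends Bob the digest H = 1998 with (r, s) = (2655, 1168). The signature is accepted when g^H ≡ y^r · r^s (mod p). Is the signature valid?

valid

Left side g^H mod p:
Squares mod 2711: 1038^1≡1038, 1038^2≡1177, 1038^4≡8, 1038^8≡64, 1038^16≡1385, 1038^32≡1548, 1038^64≡2491, 1038^128≡2313, 1038^256≡1166, 1038^512≡1345, 1038^1024≡788
1998 = 1024 + 512 + 256 + 128 + 64 + 8 + 4 + 2, so 1038^1998 ≡ 788·1345·1166·2313·2491·64·8·1177 ≡ 1897 (mod 2711)
Right side y^r · r^s mod p:
Squares mod 2711: 339^1≡339, 339^2≡1059, 339^4≡1838, 339^8≡338, 339^16≡382, 339^32≡2241, 339^64≡1309, 339^128≡129, 339^256≡375, 339^512≡2364, 339^1024≡1125, 339^2048≡2299
2655 = 2048 + 512 + 64 + 16 + 8 + 4 + 2 + 1, so 339^2655 ≡ 2299·2364·1309·382·338·1838·1059·339 ≡ 1821 (mod 2711)
Squares mod 2711: 2655^1≡2655, 2655^2≡425, 2655^4≡1699, 2655^8≡2097, 2655^16≡167, 2655^32≡779, 2655^64≡2288, 2655^128≡3, 2655^256≡9, 2655^512≡81, 2655^1024≡1139
1168 = 1024 + 128 + 16, so 2655^1168 ≡ 1139·3·167 ≡ 1329 (mod 2711)
1821·1329 = 2420109 ≡ 1897 (mod 2711)
1897 ≡ 1897 (mod 2711), so the signature is genuine.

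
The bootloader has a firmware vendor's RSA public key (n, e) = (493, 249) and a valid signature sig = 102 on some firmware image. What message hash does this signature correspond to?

sig^2 ≡ 102^2 = 10404 ≡ 51
sig^4 ≡ 51^2 = 2601 ≡ 136
sig^8 ≡ 136^2 = 18496 ≡ 255
sig^16 ≡ 255^2 = 65025 ≡ 442
sig^32 ≡ 442^2 = 195364 ≡ 136
sig^64 ≡ 136^2 = 18496 ≡ 255
sig^128 ≡ 255^2 = 65025 ≡ 442
249 = 128 + 64 + 32 + 16 + 8 + 1, so sig^249 ≡ 442·255·136·442·255·102 ≡ 153 (mod 493)

153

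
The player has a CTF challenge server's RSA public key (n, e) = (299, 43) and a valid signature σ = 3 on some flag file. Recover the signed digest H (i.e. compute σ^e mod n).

146

Squares mod 299: σ^1≡3, σ^2≡9, σ^4≡81, σ^8≡282, σ^16≡289, σ^32≡100
43 = 32 + 8 + 2 + 1, so σ^43 ≡ 100·282·9·3 ≡ 146 (mod 299)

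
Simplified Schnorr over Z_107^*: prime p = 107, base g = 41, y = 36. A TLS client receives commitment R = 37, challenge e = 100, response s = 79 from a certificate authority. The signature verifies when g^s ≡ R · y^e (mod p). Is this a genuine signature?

g^s mod p:
Squares mod 107: 41^1≡41, 41^2≡76, 41^4≡105, 41^8≡4, 41^16≡16, 41^32≡42, 41^64≡52
79 = 64 + 8 + 4 + 2 + 1, so 41^79 ≡ 52·4·105·76·41 ≡ 49 (mod 107)
R · y^e mod p:
Squares mod 107: 36^1≡36, 36^2≡12, 36^4≡37, 36^8≡85, 36^16≡56, 36^32≡33, 36^64≡19
100 = 64 + 32 + 4, so 36^100 ≡ 19·33·37 ≡ 87 (mod 107)
37·87 = 3219 ≡ 9 (mod 107)
49 ≠ 9; the check fails.

forged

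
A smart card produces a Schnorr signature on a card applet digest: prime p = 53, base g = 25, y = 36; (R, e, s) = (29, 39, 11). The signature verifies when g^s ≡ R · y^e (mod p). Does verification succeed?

passes

g^s mod p:
25^2 = 625 ≡ 42
25^4 ≡ 42^2 = 1764 ≡ 15
25^8 ≡ 15^2 = 225 ≡ 13
11 = 8 + 2 + 1, so 25^11 ≡ 13·42·25 ≡ 29 (mod 53)
R · y^e mod p:
36^2 = 1296 ≡ 24
36^4 ≡ 24^2 = 576 ≡ 46
36^8 ≡ 46^2 = 2116 ≡ 49
36^16 ≡ 49^2 = 2401 ≡ 16
36^32 ≡ 16^2 = 256 ≡ 44
39 = 32 + 4 + 2 + 1, so 36^39 ≡ 44·46·24·36 ≡ 1 (mod 53)
29·1 = 29 ≡ 29 (mod 53)
29 ≡ 29 (mod 53); signature holds.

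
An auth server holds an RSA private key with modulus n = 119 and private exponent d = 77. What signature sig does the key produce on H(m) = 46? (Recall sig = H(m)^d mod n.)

65

Squares mod 119: (H(m))^1≡46, (H(m))^2≡93, (H(m))^4≡81, (H(m))^8≡16, (H(m))^16≡18, (H(m))^32≡86, (H(m))^64≡18
77 = 64 + 8 + 4 + 1, so (H(m))^77 ≡ 18·16·81·46 ≡ 65 (mod 119)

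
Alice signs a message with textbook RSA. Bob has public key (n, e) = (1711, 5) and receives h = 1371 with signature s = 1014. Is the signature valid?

invalid

s^2 ≡ 1014^2 = 1028196 ≡ 1596
s^4 ≡ 1596^2 = 2547216 ≡ 1248
5 = 4 + 1, so s^5 ≡ 1248·1014 ≡ 1043 (mod 1711)
1043 ≠ 1371, so verification fails.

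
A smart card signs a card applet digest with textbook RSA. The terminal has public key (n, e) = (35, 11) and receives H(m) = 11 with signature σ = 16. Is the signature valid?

σ^2 ≡ 16^2 = 256 ≡ 11
σ^4 ≡ 11^2 = 121 ≡ 16
σ^8 ≡ 16^2 = 256 ≡ 11
11 = 8 + 2 + 1, so σ^11 ≡ 11·11·16 ≡ 11 (mod 35)
σ^11 mod 35 = 11 matches H(m).

valid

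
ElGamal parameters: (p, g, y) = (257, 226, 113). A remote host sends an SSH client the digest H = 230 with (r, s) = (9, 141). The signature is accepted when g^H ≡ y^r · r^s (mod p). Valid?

yes

Left side g^H mod p:
226^230 mod 257 = 117
Right side y^r · r^s mod p:
113^9 mod 257 = 124
9^141 mod 257 = 231
124·231 = 28644 ≡ 117 (mod 257)
117 ≡ 117 (mod 257), so the signature is genuine.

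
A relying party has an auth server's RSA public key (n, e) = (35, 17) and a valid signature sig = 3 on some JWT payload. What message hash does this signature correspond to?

Squares mod 35: sig^1≡3, sig^2≡9, sig^4≡11, sig^8≡16, sig^16≡11
17 = 16 + 1, so sig^17 ≡ 11·3 ≡ 33 (mod 35)

33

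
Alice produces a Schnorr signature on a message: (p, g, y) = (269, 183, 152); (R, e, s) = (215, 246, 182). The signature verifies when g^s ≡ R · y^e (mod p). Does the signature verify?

g^s mod p:
Squares mod 269: 183^1≡183, 183^2≡133, 183^4≡204, 183^8≡190, 183^16≡54, 183^32≡226, 183^64≡235, 183^128≡80
182 = 128 + 32 + 16 + 4 + 2, so 183^182 ≡ 80·226·54·204·133 ≡ 170 (mod 269)
R · y^e mod p:
Squares mod 269: 152^1≡152, 152^2≡239, 152^4≡93, 152^8≡41, 152^16≡67, 152^32≡185, 152^64≡62, 152^128≡78
246 = 128 + 64 + 32 + 16 + 4 + 2, so 152^246 ≡ 78·62·185·67·93·239 ≡ 226 (mod 269)
215·226 = 48590 ≡ 170 (mod 269)
170 ≡ 170 (mod 269); signature holds.

verifies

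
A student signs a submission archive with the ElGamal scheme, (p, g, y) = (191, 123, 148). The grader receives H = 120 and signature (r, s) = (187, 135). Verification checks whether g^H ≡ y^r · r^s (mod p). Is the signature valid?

invalid

Left side g^H mod p:
123^2 = 15129 ≡ 40
123^4 ≡ 40^2 = 1600 ≡ 72
123^8 ≡ 72^2 = 5184 ≡ 27
123^16 ≡ 27^2 = 729 ≡ 156
123^32 ≡ 156^2 = 24336 ≡ 79
123^64 ≡ 79^2 = 6241 ≡ 129
120 = 64 + 32 + 16 + 8, so 123^120 ≡ 129·79·156·27 ≡ 107 (mod 191)
Right side y^r · r^s mod p:
148^2 = 21904 ≡ 130
148^4 ≡ 130^2 = 16900 ≡ 92
148^8 ≡ 92^2 = 8464 ≡ 60
148^16 ≡ 60^2 = 3600 ≡ 162
148^32 ≡ 162^2 = 26244 ≡ 77
148^64 ≡ 77^2 = 5929 ≡ 8
148^128 ≡ 8^2 = 64
187 = 128 + 32 + 16 + 8 + 2 + 1, so 148^187 ≡ 64·77·162·60·130·148 ≡ 176 (mod 191)
187^2 = 34969 ≡ 16
187^4 ≡ 16^2 = 256 ≡ 65
187^8 ≡ 65^2 = 4225 ≡ 23
187^16 ≡ 23^2 = 529 ≡ 147
187^32 ≡ 147^2 = 21609 ≡ 26
187^64 ≡ 26^2 = 676 ≡ 103
187^128 ≡ 103^2 = 10609 ≡ 104
135 = 128 + 4 + 2 + 1, so 187^135 ≡ 104·65·16·187 ≡ 166 (mod 191)
176·166 = 29216 ≡ 184 (mod 191)
107 ≠ 184, so verification fails.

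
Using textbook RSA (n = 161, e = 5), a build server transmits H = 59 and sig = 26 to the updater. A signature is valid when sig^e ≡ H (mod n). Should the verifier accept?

sig^2 ≡ 26^2 = 676 ≡ 32
sig^4 ≡ 32^2 = 1024 ≡ 58
5 = 4 + 1, so sig^5 ≡ 58·26 ≡ 59 (mod 161)
sig^5 mod 161 = 59 matches H.

accept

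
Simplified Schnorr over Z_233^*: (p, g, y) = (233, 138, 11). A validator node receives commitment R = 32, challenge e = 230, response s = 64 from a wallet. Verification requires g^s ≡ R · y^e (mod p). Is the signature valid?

invalid

g^s mod p:
138^2 = 19044 ≡ 171
138^4 ≡ 171^2 = 29241 ≡ 116
138^8 ≡ 116^2 = 13456 ≡ 175
138^16 ≡ 175^2 = 30625 ≡ 102
138^32 ≡ 102^2 = 10404 ≡ 152
138^64 ≡ 152^2 = 23104 ≡ 37
R · y^e mod p:
11^2 = 121
11^4 ≡ 121^2 = 14641 ≡ 195
11^8 ≡ 195^2 = 38025 ≡ 46
11^16 ≡ 46^2 = 2116 ≡ 19
11^32 ≡ 19^2 = 361 ≡ 128
11^64 ≡ 128^2 = 16384 ≡ 74
11^128 ≡ 74^2 = 5476 ≡ 117
230 = 128 + 64 + 32 + 4 + 2, so 11^230 ≡ 117·74·128·195·121 ≡ 52 (mod 233)
32·52 = 1664 ≡ 33 (mod 233)
37 ≠ 33; the check fails.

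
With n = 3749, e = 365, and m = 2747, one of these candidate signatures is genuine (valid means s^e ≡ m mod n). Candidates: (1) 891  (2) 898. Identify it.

Candidate 1: 891^2 = 793881 ≡ 2842; 891^4 ≡ 2842^2 = 8076964 ≡ 1618; 891^8 ≡ 1618^2 = 2617924 ≡ 1122; 891^16 ≡ 1122^2 = 1258884 ≡ 2969; 891^32 ≡ 2969^2 = 8814961 ≡ 1062; 891^64 ≡ 1062^2 = 1127844 ≡ 3144; 891^128 ≡ 3144^2 = 9884736 ≡ 2372; 891^256 ≡ 2372^2 = 5626384 ≡ 2884; 365 = 256 + 64 + 32 + 8 + 4 + 1, so 891^365 ≡ 2884·3144·1062·1122·1618·891 ≡ 2747 (mod 3749)
  → matches m = 2747
Candidate 2: 898^2 = 806404 ≡ 369; 898^4 ≡ 369^2 = 136161 ≡ 1197; 898^8 ≡ 1197^2 = 1432809 ≡ 691; 898^16 ≡ 691^2 = 477481 ≡ 1358; 898^32 ≡ 1358^2 = 1844164 ≡ 3405; 898^64 ≡ 3405^2 = 11594025 ≡ 2117; 898^128 ≡ 2117^2 = 4481689 ≡ 1634; 898^256 ≡ 1634^2 = 2669956 ≡ 668; 365 = 256 + 64 + 32 + 8 + 4 + 1, so 898^365 ≡ 668·2117·3405·691·1197·898 ≡ 2370 (mod 3749)

1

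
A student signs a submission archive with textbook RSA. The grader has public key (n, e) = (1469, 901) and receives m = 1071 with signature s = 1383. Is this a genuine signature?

genuine

s^2 ≡ 1383^2 = 1912689 ≡ 51
s^4 ≡ 51^2 = 2601 ≡ 1132
s^8 ≡ 1132^2 = 1281424 ≡ 456
s^16 ≡ 456^2 = 207936 ≡ 807
s^32 ≡ 807^2 = 651249 ≡ 482
s^64 ≡ 482^2 = 232324 ≡ 222
s^128 ≡ 222^2 = 49284 ≡ 807
s^256 ≡ 807^2 = 651249 ≡ 482
s^512 ≡ 482^2 = 232324 ≡ 222
901 = 512 + 256 + 128 + 4 + 1, so s^901 ≡ 222·482·807·1132·1383 ≡ 1071 (mod 1469)
s^901 mod 1469 = 1071 matches m.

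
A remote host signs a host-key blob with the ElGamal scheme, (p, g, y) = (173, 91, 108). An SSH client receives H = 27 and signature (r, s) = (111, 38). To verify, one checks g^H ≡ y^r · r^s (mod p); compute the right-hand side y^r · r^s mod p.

18

108^2 = 11664 ≡ 73
108^4 ≡ 73^2 = 5329 ≡ 139
108^8 ≡ 139^2 = 19321 ≡ 118
108^16 ≡ 118^2 = 13924 ≡ 84
108^32 ≡ 84^2 = 7056 ≡ 136
108^64 ≡ 136^2 = 18496 ≡ 158
111 = 64 + 32 + 8 + 4 + 2 + 1, so 108^111 ≡ 158·136·118·139·73·108 ≡ 28 (mod 173)
111^2 = 12321 ≡ 38
111^4 ≡ 38^2 = 1444 ≡ 60
111^8 ≡ 60^2 = 3600 ≡ 140
111^16 ≡ 140^2 = 19600 ≡ 51
111^32 ≡ 51^2 = 2601 ≡ 6
38 = 32 + 4 + 2, so 111^38 ≡ 6·60·38 ≡ 13 (mod 173)
y^r · r^s ≡ 28·13 = 364 ≡ 18 (mod 173)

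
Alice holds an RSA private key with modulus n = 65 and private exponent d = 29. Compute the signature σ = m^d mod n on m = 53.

m^2 ≡ 53^2 = 2809 ≡ 14
m^4 ≡ 14^2 = 196 ≡ 1
m^8 ≡ 1^2 = 1
m^16 ≡ 1^2 = 1
29 = 16 + 8 + 4 + 1, so m^29 ≡ 1·1·1·53 ≡ 53 (mod 65)

53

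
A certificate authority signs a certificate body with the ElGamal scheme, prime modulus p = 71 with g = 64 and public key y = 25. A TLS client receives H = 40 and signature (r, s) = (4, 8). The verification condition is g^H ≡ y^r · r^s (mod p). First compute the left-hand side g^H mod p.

20

64^40 mod 71 = 20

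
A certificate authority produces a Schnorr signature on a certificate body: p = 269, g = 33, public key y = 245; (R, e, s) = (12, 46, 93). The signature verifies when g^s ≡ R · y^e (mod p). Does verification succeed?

passes

g^s mod p:
33^2 = 1089 ≡ 13
33^4 ≡ 13^2 = 169
33^8 ≡ 169^2 = 28561 ≡ 47
33^16 ≡ 47^2 = 2209 ≡ 57
33^32 ≡ 57^2 = 3249 ≡ 21
33^64 ≡ 21^2 = 441 ≡ 172
93 = 64 + 16 + 8 + 4 + 1, so 33^93 ≡ 172·57·47·169·33 ≡ 110 (mod 269)
R · y^e mod p:
245^2 = 60025 ≡ 38
245^4 ≡ 38^2 = 1444 ≡ 99
245^8 ≡ 99^2 = 9801 ≡ 117
245^16 ≡ 117^2 = 13689 ≡ 239
245^32 ≡ 239^2 = 57121 ≡ 93
46 = 32 + 8 + 4 + 2, so 245^46 ≡ 93·117·99·38 ≡ 54 (mod 269)
12·54 = 648 ≡ 110 (mod 269)
110 ≡ 110 (mod 269); signature holds.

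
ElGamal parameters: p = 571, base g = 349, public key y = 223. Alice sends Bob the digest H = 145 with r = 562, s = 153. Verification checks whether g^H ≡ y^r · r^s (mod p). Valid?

no

Left side g^H mod p:
Squares mod 571: 349^1≡349, 349^2≡178, 349^4≡279, 349^8≡185, 349^16≡536, 349^32≡83, 349^64≡37, 349^128≡227
145 = 128 + 16 + 1, so 349^145 ≡ 227·536·349 ≡ 542 (mod 571)
Right side y^r · r^s mod p:
Squares mod 571: 223^1≡223, 223^2≡52, 223^4≡420, 223^8≡532, 223^16≡379, 223^32≡320, 223^64≡191, 223^128≡508, 223^256≡543, 223^512≡213
562 = 512 + 32 + 16 + 2, so 223^562 ≡ 213·320·379·52 ≡ 366 (mod 571)
Squares mod 571: 562^1≡562, 562^2≡81, 562^4≡280, 562^8≡173, 562^16≡237, 562^32≡211, 562^64≡554, 562^128≡289
153 = 128 + 16 + 8 + 1, so 562^153 ≡ 289·237·173·562 ≡ 356 (mod 571)
366·356 = 130296 ≡ 108 (mod 571)
542 ≠ 108, so verification fails.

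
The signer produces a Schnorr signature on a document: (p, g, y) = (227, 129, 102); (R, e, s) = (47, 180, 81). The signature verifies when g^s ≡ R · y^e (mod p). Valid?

yes

g^s mod p:
129^2 = 16641 ≡ 70
129^4 ≡ 70^2 = 4900 ≡ 133
129^8 ≡ 133^2 = 17689 ≡ 210
129^16 ≡ 210^2 = 44100 ≡ 62
129^32 ≡ 62^2 = 3844 ≡ 212
129^64 ≡ 212^2 = 44944 ≡ 225
81 = 64 + 16 + 1, so 129^81 ≡ 225·62·129 ≡ 121 (mod 227)
R · y^e mod p:
102^2 = 10404 ≡ 189
102^4 ≡ 189^2 = 35721 ≡ 82
102^8 ≡ 82^2 = 6724 ≡ 141
102^16 ≡ 141^2 = 19881 ≡ 132
102^32 ≡ 132^2 = 17424 ≡ 172
102^64 ≡ 172^2 = 29584 ≡ 74
102^128 ≡ 74^2 = 5476 ≡ 28
180 = 128 + 32 + 16 + 4, so 102^180 ≡ 28·172·132·82 ≡ 104 (mod 227)
47·104 = 4888 ≡ 121 (mod 227)
121 ≡ 121 (mod 227); signature holds.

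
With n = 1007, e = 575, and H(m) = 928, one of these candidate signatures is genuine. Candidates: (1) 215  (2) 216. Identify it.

Candidate 1: 215^2 = 46225 ≡ 910; 215^4 ≡ 910^2 = 828100 ≡ 346; 215^8 ≡ 346^2 = 119716 ≡ 890; 215^16 ≡ 890^2 = 792100 ≡ 598; 215^32 ≡ 598^2 = 357604 ≡ 119; 215^64 ≡ 119^2 = 14161 ≡ 63; 215^128 ≡ 63^2 = 3969 ≡ 948; 215^256 ≡ 948^2 = 898704 ≡ 460; 215^512 ≡ 460^2 = 211600 ≡ 130; 575 = 512 + 32 + 16 + 8 + 4 + 2 + 1, so 215^575 ≡ 130·119·598·890·346·910·215 ≡ 928 (mod 1007)
  → matches H(m) = 928
Candidate 2: 216^2 = 46656 ≡ 334; 216^4 ≡ 334^2 = 111556 ≡ 786; 216^8 ≡ 786^2 = 617796 ≡ 505; 216^16 ≡ 505^2 = 255025 ≡ 254; 216^32 ≡ 254^2 = 64516 ≡ 68; 216^64 ≡ 68^2 = 4624 ≡ 596; 216^128 ≡ 596^2 = 355216 ≡ 752; 216^256 ≡ 752^2 = 565504 ≡ 577; 216^512 ≡ 577^2 = 332929 ≡ 619; 575 = 512 + 32 + 16 + 8 + 4 + 2 + 1, so 216^575 ≡ 619·68·254·505·786·334·216 ≡ 11 (mod 1007)

1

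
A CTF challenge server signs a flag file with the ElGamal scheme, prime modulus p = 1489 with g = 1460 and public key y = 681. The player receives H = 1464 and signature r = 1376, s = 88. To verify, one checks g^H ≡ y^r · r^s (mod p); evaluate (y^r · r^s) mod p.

681^2 = 463761 ≡ 682
681^4 ≡ 682^2 = 465124 ≡ 556
681^8 ≡ 556^2 = 309136 ≡ 913
681^16 ≡ 913^2 = 833569 ≡ 1218
681^32 ≡ 1218^2 = 1483524 ≡ 480
681^64 ≡ 480^2 = 230400 ≡ 1094
681^128 ≡ 1094^2 = 1196836 ≡ 1169
681^256 ≡ 1169^2 = 1366561 ≡ 1148
681^512 ≡ 1148^2 = 1317904 ≡ 139
681^1024 ≡ 139^2 = 19321 ≡ 1453
1376 = 1024 + 256 + 64 + 32, so 681^1376 ≡ 1453·1148·1094·480 ≡ 750 (mod 1489)
1376^2 = 1893376 ≡ 857
1376^4 ≡ 857^2 = 734449 ≡ 372
1376^8 ≡ 372^2 = 138384 ≡ 1396
1376^16 ≡ 1396^2 = 1948816 ≡ 1204
1376^32 ≡ 1204^2 = 1449616 ≡ 819
1376^64 ≡ 819^2 = 670761 ≡ 711
88 = 64 + 16 + 8, so 1376^88 ≡ 711·1204·1396 ≡ 271 (mod 1489)
y^r · r^s ≡ 750·271 = 203250 ≡ 746 (mod 1489)

746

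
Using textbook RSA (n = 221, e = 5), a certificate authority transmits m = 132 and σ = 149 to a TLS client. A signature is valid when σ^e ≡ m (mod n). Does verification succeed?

passes

σ^2 ≡ 149^2 = 22201 ≡ 101
σ^4 ≡ 101^2 = 10201 ≡ 35
5 = 4 + 1, so σ^5 ≡ 35·149 ≡ 132 (mod 221)
132 = m, so the signature checks out.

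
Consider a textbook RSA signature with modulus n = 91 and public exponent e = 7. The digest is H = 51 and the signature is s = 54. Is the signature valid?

invalid

s^2 ≡ 54^2 = 2916 ≡ 4
s^4 ≡ 4^2 = 16
7 = 4 + 2 + 1, so s^7 ≡ 16·4·54 ≡ 89 (mod 91)
s^7 mod 91 = 89, but H = 51.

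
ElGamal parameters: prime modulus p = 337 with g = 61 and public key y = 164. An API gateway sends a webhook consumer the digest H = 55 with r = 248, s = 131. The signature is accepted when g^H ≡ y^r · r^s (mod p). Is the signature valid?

Left side g^H mod p:
61^2 = 3721 ≡ 14
61^4 ≡ 14^2 = 196
61^8 ≡ 196^2 = 38416 ≡ 335
61^16 ≡ 335^2 = 112225 ≡ 4
61^32 ≡ 4^2 = 16
55 = 32 + 16 + 4 + 2 + 1, so 61^55 ≡ 16·4·196·14·61 ≡ 20 (mod 337)
Right side y^r · r^s mod p:
164^2 = 26896 ≡ 273
164^4 ≡ 273^2 = 74529 ≡ 52
164^8 ≡ 52^2 = 2704 ≡ 8
164^16 ≡ 8^2 = 64
164^32 ≡ 64^2 = 4096 ≡ 52
164^64 ≡ 52^2 = 2704 ≡ 8
164^128 ≡ 8^2 = 64
248 = 128 + 64 + 32 + 16 + 8, so 164^248 ≡ 64·8·52·64·8 ≡ 175 (mod 337)
248^2 = 61504 ≡ 170
248^4 ≡ 170^2 = 28900 ≡ 255
248^8 ≡ 255^2 = 65025 ≡ 321
248^16 ≡ 321^2 = 103041 ≡ 256
248^32 ≡ 256^2 = 65536 ≡ 158
248^64 ≡ 158^2 = 24964 ≡ 26
248^128 ≡ 26^2 = 676 ≡ 2
131 = 128 + 2 + 1, so 248^131 ≡ 2·170·248 ≡ 70 (mod 337)
175·70 = 12250 ≡ 118 (mod 337)
20 ≠ 118, so verification fails.

invalid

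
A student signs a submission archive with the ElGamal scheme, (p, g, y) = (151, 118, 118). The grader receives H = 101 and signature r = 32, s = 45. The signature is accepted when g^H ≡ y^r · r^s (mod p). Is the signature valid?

Left side g^H mod p:
118^2 = 13924 ≡ 32
118^4 ≡ 32^2 = 1024 ≡ 118
118^8 ≡ 118^2 = 13924 ≡ 32
118^16 ≡ 32^2 = 1024 ≡ 118
118^32 ≡ 118^2 = 13924 ≡ 32
118^64 ≡ 32^2 = 1024 ≡ 118
101 = 64 + 32 + 4 + 1, so 118^101 ≡ 118·32·118·118 ≡ 32 (mod 151)
Right side y^r · r^s mod p:
118^2 = 13924 ≡ 32
118^4 ≡ 32^2 = 1024 ≡ 118
118^8 ≡ 118^2 = 13924 ≡ 32
118^16 ≡ 32^2 = 1024 ≡ 118
118^32 ≡ 118^2 = 13924 ≡ 32
32^2 = 1024 ≡ 118
32^4 ≡ 118^2 = 13924 ≡ 32
32^8 ≡ 32^2 = 1024 ≡ 118
32^16 ≡ 118^2 = 13924 ≡ 32
32^32 ≡ 32^2 = 1024 ≡ 118
45 = 32 + 8 + 4 + 1, so 32^45 ≡ 118·118·32·32 ≡ 1 (mod 151)
32·1 = 32 ≡ 32 (mod 151)
32 ≡ 32 (mod 151), so the signature is genuine.

valid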